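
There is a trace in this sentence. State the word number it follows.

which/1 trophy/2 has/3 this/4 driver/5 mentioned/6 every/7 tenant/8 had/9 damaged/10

The displaced element is "which trophy" (word 2).
It is linked across 1 clause boundary (Ø).
It functions as the direct object of "damaged", so the gap sits immediately after word 10 ("damaged").
Base order: This driver has mentioned every tenant had damaged which trophy.

10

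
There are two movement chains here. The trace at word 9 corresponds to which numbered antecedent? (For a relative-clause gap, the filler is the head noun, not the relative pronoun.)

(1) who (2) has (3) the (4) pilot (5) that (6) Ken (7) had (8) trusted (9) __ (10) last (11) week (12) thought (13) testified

The marked gap is inside the relative clause, the direct object of "trusted".
Its filler is the head noun "pilot" (via "that"), at word 4.
(The other dependency links word 1 to a gap after word 12.)

4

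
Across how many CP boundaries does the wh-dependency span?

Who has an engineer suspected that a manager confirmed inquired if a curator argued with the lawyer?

2

"who" is extracted from the subject of "inquired".
Boundaries crossed, outermost first: [that], [Ø] — 2 in total.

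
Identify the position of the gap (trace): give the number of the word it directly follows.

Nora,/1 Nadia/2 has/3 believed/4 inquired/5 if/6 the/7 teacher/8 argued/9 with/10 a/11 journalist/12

4

The displaced element is "Nora" (word 1).
It is linked across 1 clause boundary (Ø).
It functions as the subject of "inquired", so the gap sits immediately after word 4 ("believed").
Base order: Nadia has believed Nora inquired if the teacher argued with a journalist.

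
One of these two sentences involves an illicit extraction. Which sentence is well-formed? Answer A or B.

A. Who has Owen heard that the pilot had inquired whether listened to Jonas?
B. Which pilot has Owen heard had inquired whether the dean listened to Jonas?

In A, the wh-phrase is extracted from inside a wh-island (introduced by "whether"), which blocks movement.
In B, the extraction path crosses only that-complement boundaries, which are transparent.
So B is grammatical.

B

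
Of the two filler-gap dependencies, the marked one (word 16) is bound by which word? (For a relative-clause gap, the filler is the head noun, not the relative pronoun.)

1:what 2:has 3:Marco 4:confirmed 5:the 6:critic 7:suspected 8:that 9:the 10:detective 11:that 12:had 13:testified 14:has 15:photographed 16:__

1

The marked gap is the direct object of "photographed".
Its filler is the fronted wh-phrase "what", at word 1.
(The other dependency links word 10 to a gap after word 11.)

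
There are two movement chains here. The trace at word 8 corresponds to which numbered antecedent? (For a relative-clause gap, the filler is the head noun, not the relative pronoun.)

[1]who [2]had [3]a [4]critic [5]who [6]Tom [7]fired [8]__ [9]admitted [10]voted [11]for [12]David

4

The marked gap is inside the relative clause, the direct object of "fired".
Its filler is the head noun "critic" (via "who"), at word 4.
(The other dependency links word 1 to a gap after word 9.)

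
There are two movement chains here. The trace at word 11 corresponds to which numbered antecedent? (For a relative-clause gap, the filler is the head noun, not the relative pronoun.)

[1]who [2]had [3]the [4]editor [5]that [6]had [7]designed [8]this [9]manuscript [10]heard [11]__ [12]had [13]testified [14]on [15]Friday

1

The marked gap is the subject of "testified".
Its filler is the fronted wh-phrase "who", at word 1.
(The other dependency links word 4 to a gap after word 5.)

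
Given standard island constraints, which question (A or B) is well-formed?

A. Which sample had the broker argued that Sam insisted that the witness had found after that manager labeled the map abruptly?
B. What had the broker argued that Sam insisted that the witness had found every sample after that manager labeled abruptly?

A

In B, the wh-phrase is extracted from inside an adjunct island (introduced by "after"), which blocks movement.
In A, the extraction path crosses only that-complement boundaries, which are transparent.
So A is grammatical.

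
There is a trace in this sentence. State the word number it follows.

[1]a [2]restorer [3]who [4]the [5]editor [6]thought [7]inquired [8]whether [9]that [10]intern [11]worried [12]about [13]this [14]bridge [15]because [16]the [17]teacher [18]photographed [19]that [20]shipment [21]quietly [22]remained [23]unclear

The displaced element is "a restorer" (word 2).
It is linked across 1 clause boundary (Ø).
It functions as the subject of "inquired", so the gap sits immediately after word 6 ("thought").
Base order: The editor thought that a restorer inquired whether that intern worried about this bridge because the teacher photographed that shipment quietly.

6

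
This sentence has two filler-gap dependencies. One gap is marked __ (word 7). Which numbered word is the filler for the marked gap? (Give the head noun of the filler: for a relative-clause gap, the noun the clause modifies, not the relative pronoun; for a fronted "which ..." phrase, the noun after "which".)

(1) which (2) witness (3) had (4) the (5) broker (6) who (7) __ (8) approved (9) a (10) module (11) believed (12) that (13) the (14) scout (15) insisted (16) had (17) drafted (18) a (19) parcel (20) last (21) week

The marked gap is inside the relative clause, the subject of "approved".
Its filler is the head noun "broker" (via "who"), at word 5.
(The other dependency links word 2 to a gap after word 15.)

5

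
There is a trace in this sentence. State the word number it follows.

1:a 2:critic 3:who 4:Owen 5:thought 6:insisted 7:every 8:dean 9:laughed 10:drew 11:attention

The displaced element is "a critic" (word 2).
It is linked across 1 clause boundary (Ø).
It functions as the subject of "insisted", so the gap sits immediately after word 5 ("thought").
Base order: Owen thought that a critic insisted every dean laughed.

5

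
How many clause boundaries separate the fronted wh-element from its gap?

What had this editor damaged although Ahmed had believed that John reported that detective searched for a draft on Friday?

"what" originates inside the matrix clause — no clause boundary is crossed.

0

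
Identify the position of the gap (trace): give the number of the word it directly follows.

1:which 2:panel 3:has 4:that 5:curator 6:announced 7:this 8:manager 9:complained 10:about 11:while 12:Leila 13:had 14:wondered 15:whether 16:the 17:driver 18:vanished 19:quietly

The displaced element is "which panel" (word 2).
It is linked across 1 clause boundary (Ø).
It functions as the object of the preposition "about" of "complained", so the gap sits immediately after word 10 ("about").
Base order: That curator has announced this manager complained about which panel while Leila had wondered whether the driver vanished quietly.

10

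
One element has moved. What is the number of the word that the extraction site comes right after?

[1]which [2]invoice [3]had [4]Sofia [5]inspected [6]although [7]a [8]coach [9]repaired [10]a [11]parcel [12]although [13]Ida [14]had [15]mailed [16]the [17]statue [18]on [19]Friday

The displaced element is "which invoice" (word 2).
It functions as the direct object of "inspected", so the gap sits immediately after word 5 ("inspected").
Base order: Sofia had inspected which invoice although a coach repaired a parcel although Ida had mailed the statue on Friday.

5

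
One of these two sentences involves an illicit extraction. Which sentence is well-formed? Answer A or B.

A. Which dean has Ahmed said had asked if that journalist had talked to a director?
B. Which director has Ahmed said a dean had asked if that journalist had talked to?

In B, the wh-phrase is extracted from inside a wh-island (introduced by "if"), which blocks movement.
In A, the extraction path crosses only that-complement boundaries, which are transparent.
So A is grammatical.

A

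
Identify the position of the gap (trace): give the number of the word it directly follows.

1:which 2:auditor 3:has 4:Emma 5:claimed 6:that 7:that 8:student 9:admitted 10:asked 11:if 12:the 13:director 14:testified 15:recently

9

The displaced element is "which auditor" (word 2).
It is linked across 2 clause boundaries (that → Ø).
It functions as the subject of "asked", so the gap sits immediately after word 9 ("admitted").
Base order: Emma has claimed that that student admitted that which auditor asked if the director testified recently.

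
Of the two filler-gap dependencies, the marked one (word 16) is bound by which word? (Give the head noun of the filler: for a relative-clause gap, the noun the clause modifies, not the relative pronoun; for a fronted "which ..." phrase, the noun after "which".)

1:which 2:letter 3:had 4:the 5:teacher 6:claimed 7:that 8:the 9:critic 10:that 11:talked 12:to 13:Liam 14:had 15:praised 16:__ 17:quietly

The marked gap is the direct object of "praised".
Its filler is the fronted wh-phrase "which letter", at word 2.
(The other dependency links word 9 to a gap after word 10.)

2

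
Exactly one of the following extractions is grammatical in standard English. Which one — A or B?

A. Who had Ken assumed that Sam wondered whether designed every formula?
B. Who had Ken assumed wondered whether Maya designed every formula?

B

In A, the wh-phrase is extracted from inside a wh-island (introduced by "whether"), which blocks movement.
In B, the extraction path crosses only that-complement boundaries, which are transparent.
So B is grammatical.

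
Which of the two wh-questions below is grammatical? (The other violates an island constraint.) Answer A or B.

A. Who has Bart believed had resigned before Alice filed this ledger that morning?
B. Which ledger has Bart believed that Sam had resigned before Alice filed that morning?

In B, the wh-phrase is extracted from inside an adjunct island (introduced by "before"), which blocks movement.
In A, the extraction path crosses only that-complement boundaries, which are transparent.
So A is grammatical.

A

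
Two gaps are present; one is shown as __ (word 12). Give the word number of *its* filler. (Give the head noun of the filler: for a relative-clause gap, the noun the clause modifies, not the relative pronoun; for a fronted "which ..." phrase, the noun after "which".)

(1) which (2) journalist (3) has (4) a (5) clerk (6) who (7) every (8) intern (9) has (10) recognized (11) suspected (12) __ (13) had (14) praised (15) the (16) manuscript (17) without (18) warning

2

The marked gap is the subject of "praised".
Its filler is the fronted wh-phrase "which journalist", at word 2.
(The other dependency links word 5 to a gap after word 10.)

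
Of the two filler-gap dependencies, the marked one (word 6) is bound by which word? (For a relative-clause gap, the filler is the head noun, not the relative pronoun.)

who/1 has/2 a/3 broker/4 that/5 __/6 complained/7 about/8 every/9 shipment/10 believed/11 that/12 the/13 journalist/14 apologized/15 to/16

4

The marked gap is inside the relative clause, the subject of "complained".
Its filler is the head noun "broker" (via "that"), at word 4.
(The other dependency links word 1 to a gap after word 16.)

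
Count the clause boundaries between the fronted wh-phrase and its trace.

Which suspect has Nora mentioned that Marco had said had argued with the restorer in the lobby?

2

"which suspect" is extracted from the subject of "argued".
Boundaries crossed, outermost first: [that], [Ø] — 2 in total.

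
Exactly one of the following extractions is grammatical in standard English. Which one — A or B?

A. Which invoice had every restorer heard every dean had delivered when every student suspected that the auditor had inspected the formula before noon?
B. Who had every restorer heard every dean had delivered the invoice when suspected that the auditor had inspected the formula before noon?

In B, the wh-phrase is extracted from inside an adjunct island (introduced by "when"), which blocks movement.
In A, the extraction path crosses only that-complement boundaries, which are transparent.
So A is grammatical.

A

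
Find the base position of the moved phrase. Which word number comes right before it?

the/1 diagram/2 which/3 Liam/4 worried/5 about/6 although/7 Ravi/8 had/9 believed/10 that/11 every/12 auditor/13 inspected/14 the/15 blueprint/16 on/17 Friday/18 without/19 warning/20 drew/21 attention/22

The displaced element is "the diagram" (word 2).
It functions as the object of the preposition "about" of "worried", so the gap sits immediately after word 6 ("about").
Base order: Liam worried about the diagram although Ravi had believed that every auditor inspected the blueprint on Friday without warning.

6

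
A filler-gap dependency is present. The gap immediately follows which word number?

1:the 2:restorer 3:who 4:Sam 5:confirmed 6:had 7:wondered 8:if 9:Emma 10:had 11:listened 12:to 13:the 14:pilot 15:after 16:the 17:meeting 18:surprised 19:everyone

5

The displaced element is "the restorer" (word 2).
It is linked across 1 clause boundary (Ø).
It functions as the subject of "wondered", so the gap sits immediately after word 5 ("confirmed").
Base order: Sam confirmed the restorer had wondered if Emma had listened to the pilot after the meeting.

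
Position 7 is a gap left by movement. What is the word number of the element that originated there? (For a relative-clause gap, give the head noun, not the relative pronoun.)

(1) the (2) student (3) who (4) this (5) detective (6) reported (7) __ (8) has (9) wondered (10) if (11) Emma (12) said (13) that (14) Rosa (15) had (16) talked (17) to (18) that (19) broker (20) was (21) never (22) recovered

2

The gap at 7 is the subject of "wondered", inside a relative clause.
The relative pronoun is "who" (word 3); it is bound by the head noun immediately before it.
Its filler is the head noun "student", at word 2.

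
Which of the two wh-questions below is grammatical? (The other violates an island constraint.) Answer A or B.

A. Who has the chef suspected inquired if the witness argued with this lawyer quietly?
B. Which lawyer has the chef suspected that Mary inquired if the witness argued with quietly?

A

In B, the wh-phrase is extracted from inside a wh-island (introduced by "if"), which blocks movement.
In A, the extraction path crosses only that-complement boundaries, which are transparent.
So A is grammatical.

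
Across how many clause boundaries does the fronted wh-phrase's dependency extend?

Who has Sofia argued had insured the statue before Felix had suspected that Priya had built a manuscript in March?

"who" is extracted from the subject of "insured".
Boundaries crossed, outermost first: [Ø] — 1 in total.

1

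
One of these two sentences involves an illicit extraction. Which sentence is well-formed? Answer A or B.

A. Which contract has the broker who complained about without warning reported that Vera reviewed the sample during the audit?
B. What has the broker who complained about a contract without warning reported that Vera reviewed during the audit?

B

In A, the wh-phrase is extracted from inside a complex-NP island (relative clause) (introduced by "who"), which blocks movement.
In B, the extraction path crosses only that-complement boundaries, which are transparent.
So B is grammatical.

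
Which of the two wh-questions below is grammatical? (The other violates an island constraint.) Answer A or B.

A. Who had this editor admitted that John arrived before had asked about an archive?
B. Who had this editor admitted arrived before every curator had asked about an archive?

In A, the wh-phrase is extracted from inside an adjunct island (introduced by "before"), which blocks movement.
In B, the extraction path crosses only that-complement boundaries, which are transparent.
So B is grammatical.

B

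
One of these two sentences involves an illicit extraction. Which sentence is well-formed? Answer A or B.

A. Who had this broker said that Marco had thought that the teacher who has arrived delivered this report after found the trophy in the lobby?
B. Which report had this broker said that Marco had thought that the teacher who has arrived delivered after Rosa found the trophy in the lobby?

B

In A, the wh-phrase is extracted from inside an adjunct island (introduced by "after"), which blocks movement.
In B, the extraction path crosses only that-complement boundaries, which are transparent.
So B is grammatical.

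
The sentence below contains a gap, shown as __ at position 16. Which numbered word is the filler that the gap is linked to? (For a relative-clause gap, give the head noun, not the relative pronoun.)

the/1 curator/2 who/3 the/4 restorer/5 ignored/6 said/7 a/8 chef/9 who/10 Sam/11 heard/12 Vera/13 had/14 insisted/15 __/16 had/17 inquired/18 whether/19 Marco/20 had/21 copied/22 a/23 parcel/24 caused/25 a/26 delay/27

The gap at 16 is the subject of "inquired", inside a relative clause.
The relative pronoun is "who" (word 10); it is bound by the head noun immediately before it.
Its filler is the head noun "chef", at word 9.

9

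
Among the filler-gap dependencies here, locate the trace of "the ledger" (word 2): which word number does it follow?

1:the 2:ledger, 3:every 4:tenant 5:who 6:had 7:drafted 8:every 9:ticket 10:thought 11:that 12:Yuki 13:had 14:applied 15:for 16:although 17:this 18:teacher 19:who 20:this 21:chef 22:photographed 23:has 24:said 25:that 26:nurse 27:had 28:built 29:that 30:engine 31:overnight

15

The displaced element is "the ledger" (word 2).
It is linked across 1 clause boundary (that).
It functions as the object of the preposition "for" of "applied", so the gap sits immediately after word 15 ("for").
Base order: Every tenant who had drafted every ticket thought that Yuki had applied for the ledger although this teacher who this chef photographed has said that nurse had built that engine overnight.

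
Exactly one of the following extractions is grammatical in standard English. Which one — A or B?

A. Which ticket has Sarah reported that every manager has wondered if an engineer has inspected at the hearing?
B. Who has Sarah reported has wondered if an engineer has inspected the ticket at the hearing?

B

In A, the wh-phrase is extracted from inside a wh-island (introduced by "if"), which blocks movement.
In B, the extraction path crosses only that-complement boundaries, which are transparent.
So B is grammatical.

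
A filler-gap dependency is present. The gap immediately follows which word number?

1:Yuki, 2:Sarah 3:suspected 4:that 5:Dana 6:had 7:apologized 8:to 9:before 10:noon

8

The displaced element is "Yuki" (word 1).
It is linked across 1 clause boundary (that).
It functions as the object of the preposition "to" of "apologized", so the gap sits immediately after word 8 ("to").
Base order: Sarah suspected that Dana had apologized to Yuki before noon.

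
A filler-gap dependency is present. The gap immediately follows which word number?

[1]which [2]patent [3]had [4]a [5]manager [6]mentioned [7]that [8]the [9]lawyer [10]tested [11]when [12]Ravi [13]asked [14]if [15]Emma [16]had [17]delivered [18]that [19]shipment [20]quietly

10

The displaced element is "which patent" (word 2).
It is linked across 1 clause boundary (that).
It functions as the direct object of "tested", so the gap sits immediately after word 10 ("tested").
Base order: A manager had mentioned that the lawyer tested which patent when Ravi asked if Emma had delivered that shipment quietly.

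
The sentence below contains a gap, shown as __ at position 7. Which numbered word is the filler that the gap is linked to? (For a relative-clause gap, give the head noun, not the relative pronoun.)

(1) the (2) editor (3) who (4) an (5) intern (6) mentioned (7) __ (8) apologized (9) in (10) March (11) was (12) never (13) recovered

The gap at 7 is the subject of "apologized", inside a relative clause.
The relative pronoun is "who" (word 3); it is bound by the head noun immediately before it.
Its filler is the head noun "editor", at word 2.

2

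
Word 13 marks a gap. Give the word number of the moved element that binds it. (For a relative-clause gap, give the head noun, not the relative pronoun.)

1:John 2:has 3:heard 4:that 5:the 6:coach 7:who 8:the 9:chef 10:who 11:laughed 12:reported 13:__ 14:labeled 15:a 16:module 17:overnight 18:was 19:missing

The gap at 13 is the subject of "labeled", inside a relative clause.
The relative pronoun is "who" (word 7); it is bound by the head noun immediately before it.
Its filler is the head noun "coach", at word 6.

6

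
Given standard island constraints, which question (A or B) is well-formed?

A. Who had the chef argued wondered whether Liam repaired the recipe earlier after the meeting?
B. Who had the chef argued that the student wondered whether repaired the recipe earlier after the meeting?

In B, the wh-phrase is extracted from inside a wh-island (introduced by "whether"), which blocks movement.
In A, the extraction path crosses only that-complement boundaries, which are transparent.
So A is grammatical.

A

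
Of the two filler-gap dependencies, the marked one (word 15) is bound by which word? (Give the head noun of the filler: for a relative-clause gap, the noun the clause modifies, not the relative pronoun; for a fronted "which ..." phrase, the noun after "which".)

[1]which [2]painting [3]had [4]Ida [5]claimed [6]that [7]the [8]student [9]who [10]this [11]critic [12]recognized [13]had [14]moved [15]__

The marked gap is the direct object of "moved".
Its filler is the fronted wh-phrase "which painting", at word 2.
(The other dependency links word 8 to a gap after word 12.)

2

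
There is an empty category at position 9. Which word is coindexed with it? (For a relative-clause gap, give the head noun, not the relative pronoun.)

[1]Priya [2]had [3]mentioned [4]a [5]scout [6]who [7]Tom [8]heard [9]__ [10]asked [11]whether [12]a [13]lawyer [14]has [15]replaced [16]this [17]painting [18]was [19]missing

The gap at 9 is the subject of "asked", inside a relative clause.
The relative pronoun is "who" (word 6); it is bound by the head noun immediately before it.
Its filler is the head noun "scout", at word 5.

5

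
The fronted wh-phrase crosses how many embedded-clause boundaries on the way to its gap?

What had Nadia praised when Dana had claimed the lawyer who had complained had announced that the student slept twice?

"what" originates inside the matrix clause — no clause boundary is crossed.

0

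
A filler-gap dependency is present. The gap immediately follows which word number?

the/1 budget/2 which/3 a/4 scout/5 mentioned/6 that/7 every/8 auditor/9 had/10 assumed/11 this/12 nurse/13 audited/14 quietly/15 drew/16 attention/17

The displaced element is "the budget" (word 2).
It is linked across 2 clause boundaries (that → Ø).
It functions as the direct object of "audited", so the gap sits immediately after word 14 ("audited").
Base order: A scout mentioned that every auditor had assumed this nurse audited the budget quietly.

14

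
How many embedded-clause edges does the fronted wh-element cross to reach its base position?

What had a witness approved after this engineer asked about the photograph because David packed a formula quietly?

"what" originates inside the matrix clause — no clause boundary is crossed.

0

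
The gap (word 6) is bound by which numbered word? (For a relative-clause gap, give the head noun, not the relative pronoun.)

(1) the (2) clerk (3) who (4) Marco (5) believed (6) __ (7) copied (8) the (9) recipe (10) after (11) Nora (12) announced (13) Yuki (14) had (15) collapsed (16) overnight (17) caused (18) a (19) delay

The gap at 6 is the subject of "copied", inside a relative clause.
The relative pronoun is "who" (word 3); it is bound by the head noun immediately before it.
Its filler is the head noun "clerk", at word 2.

2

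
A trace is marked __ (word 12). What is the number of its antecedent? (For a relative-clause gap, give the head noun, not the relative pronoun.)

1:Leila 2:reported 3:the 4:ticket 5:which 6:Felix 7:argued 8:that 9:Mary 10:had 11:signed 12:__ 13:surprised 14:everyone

4

The gap at 12 is the object of "signed", inside a relative clause.
The relative pronoun is "which" (word 5); it is bound by the head noun immediately before it.
Its filler is the head noun "ticket", at word 4.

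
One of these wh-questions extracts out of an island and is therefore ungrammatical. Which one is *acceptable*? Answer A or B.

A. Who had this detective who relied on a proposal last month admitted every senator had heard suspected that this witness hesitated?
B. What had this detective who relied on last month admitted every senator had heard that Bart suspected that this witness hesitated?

In B, the wh-phrase is extracted from inside a complex-NP island (relative clause) (introduced by "who"), which blocks movement.
In A, the extraction path crosses only that-complement boundaries, which are transparent.
So A is grammatical.

A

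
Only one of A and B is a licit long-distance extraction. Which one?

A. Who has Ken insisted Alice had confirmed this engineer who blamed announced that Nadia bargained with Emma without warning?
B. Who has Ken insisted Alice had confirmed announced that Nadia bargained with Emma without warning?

B

In A, the wh-phrase is extracted from inside a complex-NP island (relative clause) (introduced by "who"), which blocks movement.
In B, the extraction path crosses only that-complement boundaries, which are transparent.
So B is grammatical.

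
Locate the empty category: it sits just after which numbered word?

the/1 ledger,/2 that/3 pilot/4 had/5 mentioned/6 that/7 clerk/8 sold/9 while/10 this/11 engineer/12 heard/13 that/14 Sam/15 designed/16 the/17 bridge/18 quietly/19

9

The displaced element is "the ledger" (word 2).
It is linked across 1 clause boundary (Ø).
It functions as the direct object of "sold", so the gap sits immediately after word 9 ("sold").
Base order: That pilot had mentioned that clerk sold the ledger while this engineer heard that Sam designed the bridge quietly.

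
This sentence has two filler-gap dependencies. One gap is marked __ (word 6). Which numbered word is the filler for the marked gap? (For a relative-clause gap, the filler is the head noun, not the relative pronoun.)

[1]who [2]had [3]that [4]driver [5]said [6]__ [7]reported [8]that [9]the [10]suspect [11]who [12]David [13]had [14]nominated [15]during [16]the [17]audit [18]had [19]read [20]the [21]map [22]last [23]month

1

The marked gap is the subject of "reported".
Its filler is the fronted wh-phrase "who", at word 1.
(The other dependency links word 10 to a gap after word 14.)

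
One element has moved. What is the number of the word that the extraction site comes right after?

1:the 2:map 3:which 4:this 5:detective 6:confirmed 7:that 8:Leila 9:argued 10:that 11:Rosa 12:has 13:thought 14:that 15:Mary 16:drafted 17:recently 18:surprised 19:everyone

The displaced element is "the map" (word 2).
It is linked across 3 clause boundaries (that → that → that).
It functions as the direct object of "drafted", so the gap sits immediately after word 16 ("drafted").
Base order: This detective confirmed that Leila argued that Rosa has thought that Mary drafted the map recently.

16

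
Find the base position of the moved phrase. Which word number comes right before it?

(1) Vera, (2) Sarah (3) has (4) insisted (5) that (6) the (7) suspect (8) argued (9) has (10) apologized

The displaced element is "Vera" (word 1).
It is linked across 2 clause boundaries (that → Ø).
It functions as the subject of "apologized", so the gap sits immediately after word 8 ("argued").
Base order: Sarah has insisted that the suspect argued that Vera has apologized.

8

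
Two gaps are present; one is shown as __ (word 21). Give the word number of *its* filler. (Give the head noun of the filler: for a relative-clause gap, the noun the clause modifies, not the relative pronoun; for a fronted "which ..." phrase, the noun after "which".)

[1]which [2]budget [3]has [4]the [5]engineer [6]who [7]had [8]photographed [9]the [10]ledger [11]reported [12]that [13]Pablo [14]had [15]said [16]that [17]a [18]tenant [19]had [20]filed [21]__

2

The marked gap is the direct object of "filed".
Its filler is the fronted wh-phrase "which budget", at word 2.
(The other dependency links word 5 to a gap after word 6.)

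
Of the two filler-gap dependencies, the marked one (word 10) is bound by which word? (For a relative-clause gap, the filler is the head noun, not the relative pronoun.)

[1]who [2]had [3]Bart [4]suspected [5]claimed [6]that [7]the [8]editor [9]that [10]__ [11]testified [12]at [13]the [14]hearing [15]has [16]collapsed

8

The marked gap is inside the relative clause, the subject of "testified".
Its filler is the head noun "editor" (via "that"), at word 8.
(The other dependency links word 1 to a gap after word 4.)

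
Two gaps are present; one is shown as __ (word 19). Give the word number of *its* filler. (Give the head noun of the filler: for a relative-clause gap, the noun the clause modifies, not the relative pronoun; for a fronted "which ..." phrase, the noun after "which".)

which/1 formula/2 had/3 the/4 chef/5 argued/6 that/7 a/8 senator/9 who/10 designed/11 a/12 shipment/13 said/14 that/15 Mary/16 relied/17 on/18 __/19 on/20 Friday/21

2

The marked gap is the object of the preposition "on" of "relied".
Its filler is the fronted wh-phrase "which formula", at word 2.
(The other dependency links word 9 to a gap after word 10.)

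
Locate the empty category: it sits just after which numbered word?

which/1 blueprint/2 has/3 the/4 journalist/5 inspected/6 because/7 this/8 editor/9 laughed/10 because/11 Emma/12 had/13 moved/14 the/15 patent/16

6

The displaced element is "which blueprint" (word 2).
It functions as the direct object of "inspected", so the gap sits immediately after word 6 ("inspected").
Base order: The journalist has inspected which blueprint because this editor laughed because Emma had moved the patent.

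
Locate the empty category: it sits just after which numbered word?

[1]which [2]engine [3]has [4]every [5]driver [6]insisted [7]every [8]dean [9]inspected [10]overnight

The displaced element is "which engine" (word 2).
It is linked across 1 clause boundary (Ø).
It functions as the direct object of "inspected", so the gap sits immediately after word 9 ("inspected").
Base order: Every driver has insisted every dean inspected which engine overnight.

9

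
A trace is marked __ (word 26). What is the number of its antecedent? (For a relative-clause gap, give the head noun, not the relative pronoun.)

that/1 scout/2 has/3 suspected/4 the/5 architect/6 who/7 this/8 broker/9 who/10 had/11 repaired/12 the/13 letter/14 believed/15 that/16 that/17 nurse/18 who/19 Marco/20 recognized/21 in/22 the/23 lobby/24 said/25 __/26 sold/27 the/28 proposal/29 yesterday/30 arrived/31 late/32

6

The gap at 26 is the subject of "sold", inside a relative clause.
The relative pronoun is "who" (word 7); it is bound by the head noun immediately before it.
Its filler is the head noun "architect", at word 6.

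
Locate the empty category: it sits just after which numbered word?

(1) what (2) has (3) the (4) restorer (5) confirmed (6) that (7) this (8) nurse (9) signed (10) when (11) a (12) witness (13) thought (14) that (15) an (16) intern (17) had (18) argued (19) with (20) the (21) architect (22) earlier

The displaced element is "what" (word 1).
It is linked across 1 clause boundary (that).
It functions as the direct object of "signed", so the gap sits immediately after word 9 ("signed").
Base order: The restorer has confirmed that this nurse signed what when a witness thought that an intern had argued with the architect earlier.

9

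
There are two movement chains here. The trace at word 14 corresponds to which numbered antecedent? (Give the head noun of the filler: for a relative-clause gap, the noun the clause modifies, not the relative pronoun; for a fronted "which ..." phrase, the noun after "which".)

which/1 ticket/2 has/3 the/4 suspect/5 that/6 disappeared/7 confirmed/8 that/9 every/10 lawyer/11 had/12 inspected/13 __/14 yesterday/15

2

The marked gap is the direct object of "inspected".
Its filler is the fronted wh-phrase "which ticket", at word 2.
(The other dependency links word 5 to a gap after word 6.)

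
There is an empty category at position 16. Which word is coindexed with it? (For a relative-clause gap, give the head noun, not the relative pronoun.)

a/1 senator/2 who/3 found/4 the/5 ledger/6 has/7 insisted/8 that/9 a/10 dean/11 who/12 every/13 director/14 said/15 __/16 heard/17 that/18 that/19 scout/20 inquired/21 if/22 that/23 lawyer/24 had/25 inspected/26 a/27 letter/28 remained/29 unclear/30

11

The gap at 16 is the subject of "heard", inside a relative clause.
The relative pronoun is "who" (word 12); it is bound by the head noun immediately before it.
Its filler is the head noun "dean", at word 11.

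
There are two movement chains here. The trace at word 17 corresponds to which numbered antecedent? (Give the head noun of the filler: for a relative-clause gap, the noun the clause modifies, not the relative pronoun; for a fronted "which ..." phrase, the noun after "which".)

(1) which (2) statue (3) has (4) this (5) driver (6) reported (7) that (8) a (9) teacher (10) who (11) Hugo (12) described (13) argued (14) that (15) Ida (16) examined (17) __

2

The marked gap is the direct object of "examined".
Its filler is the fronted wh-phrase "which statue", at word 2.
(The other dependency links word 9 to a gap after word 12.)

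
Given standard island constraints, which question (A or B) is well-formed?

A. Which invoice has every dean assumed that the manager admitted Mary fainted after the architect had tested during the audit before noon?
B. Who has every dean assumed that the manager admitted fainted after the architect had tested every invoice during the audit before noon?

B

In A, the wh-phrase is extracted from inside an adjunct island (introduced by "after"), which blocks movement.
In B, the extraction path crosses only that-complement boundaries, which are transparent.
So B is grammatical.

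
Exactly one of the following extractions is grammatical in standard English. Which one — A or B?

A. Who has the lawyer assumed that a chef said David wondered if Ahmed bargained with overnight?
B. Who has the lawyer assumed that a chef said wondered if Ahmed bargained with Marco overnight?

B

In A, the wh-phrase is extracted from inside a wh-island (introduced by "if"), which blocks movement.
In B, the extraction path crosses only that-complement boundaries, which are transparent.
So B is grammatical.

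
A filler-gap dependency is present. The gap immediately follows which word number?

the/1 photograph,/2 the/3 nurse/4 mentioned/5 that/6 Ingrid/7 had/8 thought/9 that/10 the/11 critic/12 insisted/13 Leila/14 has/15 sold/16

16

The displaced element is "the photograph" (word 2).
It is linked across 3 clause boundaries (that → that → Ø).
It functions as the direct object of "sold", so the gap sits immediately after word 16 ("sold").
Base order: The nurse mentioned that Ingrid had thought that the critic insisted Leila has sold the photograph.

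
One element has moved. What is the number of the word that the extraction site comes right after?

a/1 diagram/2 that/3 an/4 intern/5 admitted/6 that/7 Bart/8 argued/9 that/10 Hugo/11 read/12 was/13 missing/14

The displaced element is "a diagram" (word 2).
It is linked across 2 clause boundaries (that → that).
It functions as the direct object of "read", so the gap sits immediately after word 12 ("read").
Base order: An intern admitted that Bart argued that Hugo read a diagram.

12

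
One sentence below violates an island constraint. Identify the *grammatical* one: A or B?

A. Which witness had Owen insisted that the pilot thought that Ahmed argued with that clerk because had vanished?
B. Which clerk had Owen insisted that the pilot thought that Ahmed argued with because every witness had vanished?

In A, the wh-phrase is extracted from inside an adjunct island (introduced by "because"), which blocks movement.
In B, the extraction path crosses only that-complement boundaries, which are transparent.
So B is grammatical.

B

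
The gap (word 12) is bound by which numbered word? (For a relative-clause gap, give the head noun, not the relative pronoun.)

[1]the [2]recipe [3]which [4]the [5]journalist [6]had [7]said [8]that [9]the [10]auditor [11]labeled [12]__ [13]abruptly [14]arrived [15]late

2

The gap at 12 is the object of "labeled", inside a relative clause.
The relative pronoun is "which" (word 3); it is bound by the head noun immediately before it.
Its filler is the head noun "recipe", at word 2.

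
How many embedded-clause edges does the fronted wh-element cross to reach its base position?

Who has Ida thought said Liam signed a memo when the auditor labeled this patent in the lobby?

1

"who" is extracted from the subject of "said".
Boundaries crossed, outermost first: [Ø] — 1 in total.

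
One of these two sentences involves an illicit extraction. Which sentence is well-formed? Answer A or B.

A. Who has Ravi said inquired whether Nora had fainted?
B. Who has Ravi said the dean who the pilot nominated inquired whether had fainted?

A

In B, the wh-phrase is extracted from inside a wh-island (introduced by "whether"), which blocks movement.
In A, the extraction path crosses only that-complement boundaries, which are transparent.
So A is grammatical.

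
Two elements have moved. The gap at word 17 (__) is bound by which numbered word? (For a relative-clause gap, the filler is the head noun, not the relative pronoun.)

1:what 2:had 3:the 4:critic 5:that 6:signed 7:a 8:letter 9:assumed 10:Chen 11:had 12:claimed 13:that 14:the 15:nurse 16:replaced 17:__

The marked gap is the direct object of "replaced".
Its filler is the fronted wh-phrase "what", at word 1.
(The other dependency links word 4 to a gap after word 5.)

1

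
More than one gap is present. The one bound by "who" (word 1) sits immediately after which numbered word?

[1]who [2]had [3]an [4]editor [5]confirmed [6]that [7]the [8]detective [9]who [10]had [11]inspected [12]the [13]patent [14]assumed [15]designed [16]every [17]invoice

The displaced element is "who" (word 1).
It is linked across 2 clause boundaries (that → Ø).
It functions as the subject of "designed", so the gap sits immediately after word 14 ("assumed").
Base order: An editor had confirmed that the detective who had inspected the patent assumed who designed every invoice.

14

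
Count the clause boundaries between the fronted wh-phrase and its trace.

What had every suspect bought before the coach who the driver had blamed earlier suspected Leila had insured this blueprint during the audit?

"what" originates inside the matrix clause — no clause boundary is crossed.

0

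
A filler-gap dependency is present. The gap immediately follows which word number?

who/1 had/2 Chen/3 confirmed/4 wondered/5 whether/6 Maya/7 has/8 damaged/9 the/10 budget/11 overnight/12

The displaced element is "who" (word 1).
It is linked across 1 clause boundary (Ø).
It functions as the subject of "wondered", so the gap sits immediately after word 4 ("confirmed").
Base order: Chen had confirmed who wondered whether Maya has damaged the budget overnight.

4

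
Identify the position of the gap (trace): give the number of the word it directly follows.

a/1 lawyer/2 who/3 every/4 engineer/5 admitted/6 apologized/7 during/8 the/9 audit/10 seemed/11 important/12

6

The displaced element is "a lawyer" (word 2).
It is linked across 1 clause boundary (Ø).
It functions as the subject of "apologized", so the gap sits immediately after word 6 ("admitted").
Base order: Every engineer admitted a lawyer apologized during the audit.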